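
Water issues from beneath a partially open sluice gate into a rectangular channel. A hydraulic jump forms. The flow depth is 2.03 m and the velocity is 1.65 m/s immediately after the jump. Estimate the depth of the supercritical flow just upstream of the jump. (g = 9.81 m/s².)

Fr₂ = V₂/√(g·y₂) = 1.65/√(9.81×2.03) = 0.370.
Applying the sequent-depth relation in reverse, y₁/y₂ = ½[√(1 + 8Fr₂²) − 1] = ½[√2.094 − 1] = 0.223.
y₁ = 0.223 × 2.03 = 0.454 m.

y₁ = 0.454 m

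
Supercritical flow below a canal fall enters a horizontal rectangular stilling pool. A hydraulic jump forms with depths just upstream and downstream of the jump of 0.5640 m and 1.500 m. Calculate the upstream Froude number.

Fr₁ = 2.206

For a rectangular channel the momentum equation gives q² = ½·g·y₁·y₂·(y₁ + y₂) = ½×9.81×0.5640×1.500×2.064 = 8.565.
q = √8.565 = 2.927 m²/s.
V₁ = q/y₁ = 5.189 m/s; Fr₁ = V₁/√(g·y₁) = 2.206.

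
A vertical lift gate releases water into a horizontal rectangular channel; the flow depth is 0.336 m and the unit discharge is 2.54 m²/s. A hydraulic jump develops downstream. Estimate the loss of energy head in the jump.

V₁ = q/y₁ = 2.54/0.336 = 7.56 m/s. Fr₁ = V₁/√(g·y₁) = 7.56/√(9.81×0.336) = 4.16.
Bélanger equation: y₂/y₁ = ½[√(1 + 8Fr₁²) − 1] = ½[√139.7 − 1] = 5.41.
y₂ = 5.41 × 0.336 = 1.82 m.
V₂ = q/y₂ = 2.54/1.82 = 1.40 m/s. E₁ = y₁ + V₁²/2g = 3.25 m; E₂ = y₂ + V₂²/2g = 1.92 m. ΔE = E₁ − E₂ = 1.33 m.

ΔE = 1.33 m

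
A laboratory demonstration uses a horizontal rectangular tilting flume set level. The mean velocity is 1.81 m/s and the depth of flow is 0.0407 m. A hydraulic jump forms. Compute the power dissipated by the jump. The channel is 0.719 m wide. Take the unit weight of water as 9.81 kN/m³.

P = 0.0254 kW

Fr₁ = V₁/√(g·y₁) = 1.81/√(9.81×0.0407) = 2.86.
By Bélanger, y₂/y₁ = ½[√(1 + 8Fr₁²) − 1] = ½[√66.64 − 1] = 3.58.
y₂ = 3.58 × 0.0407 = 0.146 m.
Head loss: ΔE = (y₂ − y₁)³/(4y₁y₂) = (0.146 − 0.0407)³/(4×0.0407×0.146) = 0.00116/0.0237 = 0.0489 m.
q = V₁·y₁ = 1.81 × 0.0407 = 0.0737 m²/s. Q = q·b = 0.0737 × 0.719 = 0.0530 m³/s. P = γ·Q·ΔE = 9.81 × 0.0530 × 0.0489 = 0.0254 kW.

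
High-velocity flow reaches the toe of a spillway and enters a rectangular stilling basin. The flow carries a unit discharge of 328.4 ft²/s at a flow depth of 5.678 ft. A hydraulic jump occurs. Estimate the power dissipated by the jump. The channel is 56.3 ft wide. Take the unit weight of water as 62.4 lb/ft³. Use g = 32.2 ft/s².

V₁ = q/y₁ = 328.4/5.678 = 57.84 ft/s. Fr₁ = V₁/√(g·y₁) = 57.84/√(32.2×5.678) = 4.277.
By Bélanger, y₂/y₁ = ½[√(1 + 8Fr₁²) − 1] = ½[√147.37 − 1] = 5.570.
y₂ = 5.570 × 5.678 = 31.63 ft.
V₂ = q/y₂ = 328.4/31.63 = 10.38 ft/s. E₁ = y₁ + V₁²/2g = 57.62 ft; E₂ = y₂ + V₂²/2g = 33.30 ft. ΔE = E₁ − E₂ = 24.32 ft.
Q = q·b = 328.4 × 56.3 = 18489 cfs. P = γ·Q·ΔE/550 = 62.4 × 18489 × 24.32 / 550 = 51018 hp.

P = 51018 hp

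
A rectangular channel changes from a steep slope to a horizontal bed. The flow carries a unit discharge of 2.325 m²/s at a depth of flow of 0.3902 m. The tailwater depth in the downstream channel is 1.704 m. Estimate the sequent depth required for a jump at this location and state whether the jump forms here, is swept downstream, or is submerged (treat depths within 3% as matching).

y₂ = 1.497 m; the jump is submerged

V₁ = q/y₁ = 2.325/0.3902 = 5.958 m/s. Fr₁ = V₁/√(g·y₁) = 5.958/√(9.81×0.3902) = 3.045.
Sequent-depth ratio: y₂/y₁ = ½[√(1 + 8Fr₁²) − 1] = ½[√75.200 − 1] = 3.836.
y₂ = 3.836 × 0.3902 = 1.497 m.
Tailwater y_tw = 1.704 m: y_tw > y₂, so the jump is submerged.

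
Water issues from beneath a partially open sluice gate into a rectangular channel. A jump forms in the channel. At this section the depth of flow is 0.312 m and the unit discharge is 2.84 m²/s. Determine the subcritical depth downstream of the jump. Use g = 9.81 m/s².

V₁ = q/y₁ = 2.84/0.312 = 9.10 m/s. Fr₁ = V₁/√(g·y₁) = 9.10/√(9.81×0.312) = 5.20.
Conjugate-depth relation: y₂/y₁ = ½[√(1 + 8Fr₁²) − 1] = ½[√217.6 − 1] = 6.88.
y₂ = 6.88 × 0.312 = 2.15 m.

y₂ = 2.15 m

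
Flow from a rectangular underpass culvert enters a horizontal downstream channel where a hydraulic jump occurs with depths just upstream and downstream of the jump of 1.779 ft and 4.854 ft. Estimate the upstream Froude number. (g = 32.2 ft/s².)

Fr₁ = 2.255

For a rectangular channel the momentum equation gives q² = ½·g·y₁·y₂·(y₁ + y₂) = ½×32.2×1.779×4.854×6.633 = 922.2.
q = √922.2 = 30.37 ft²/s.
V₁ = q/y₁ = 17.07 ft/s; Fr₁ = V₁/√(g·y₁) = 2.255.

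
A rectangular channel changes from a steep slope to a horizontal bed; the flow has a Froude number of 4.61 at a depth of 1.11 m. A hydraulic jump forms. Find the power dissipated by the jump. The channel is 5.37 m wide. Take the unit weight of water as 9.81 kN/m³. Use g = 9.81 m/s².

P = 5229 kW

Fr₁ = 4.61 (given).
Sequent-depth ratio: y₂/y₁ = ½[√(1 + 8Fr₁²) − 1] = ½[√171.0 − 1] = 6.04.
y₂ = 6.04 × 1.11 = 6.70 m.
V₁ = Fr₁·√(g·y₁) = 4.61×√(9.81×1.11) = 15.2 m/s; q = V₁·y₁ = 16.9 m²/s. V₂ = q/y₂ = 16.9/6.70 = 2.52 m/s. E₁ = y₁ + V₁²/2g = 12.9 m; E₂ = y₂ + V₂²/2g = 7.03 m. ΔE = E₁ − E₂ = 5.88 m.
Q = q·b = 16.9 × 5.37 = 90.7 m³/s. P = γ·Q·ΔE = 9.81 × 90.7 × 5.88 = 5229 kW.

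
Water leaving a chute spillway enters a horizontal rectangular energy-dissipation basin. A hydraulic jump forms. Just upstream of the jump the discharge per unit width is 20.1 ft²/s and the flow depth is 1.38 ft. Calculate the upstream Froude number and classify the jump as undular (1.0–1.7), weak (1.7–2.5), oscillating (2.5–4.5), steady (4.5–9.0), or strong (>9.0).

V₁ = q/y₁ = 20.1/1.38 = 14.6 ft/s. Fr₁ = V₁/√(g·y₁) = 14.6/√(32.2×1.38) = 2.18.
Fr₁ = 2.18 lies in the weak range.

Fr₁ = 2.18; weak jump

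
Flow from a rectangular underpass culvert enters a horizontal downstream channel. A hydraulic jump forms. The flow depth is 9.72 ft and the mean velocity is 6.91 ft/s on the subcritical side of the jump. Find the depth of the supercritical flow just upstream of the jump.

y₁ = 2.38 ft

Fr₂ = V₂/√(g·y₂) = 6.91/√(32.2×9.72) = 0.391.
Since the conjugate-depth ratio holds either way, y₁/y₂ = ½[√(1 + 8Fr₂²) − 1] = ½[√2.220 − 1] = 0.245.
y₁ = 0.245 × 9.72 = 2.38 ft.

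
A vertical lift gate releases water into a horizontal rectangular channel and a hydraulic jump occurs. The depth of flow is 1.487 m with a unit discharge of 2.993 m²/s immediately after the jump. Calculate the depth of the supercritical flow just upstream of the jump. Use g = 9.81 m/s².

V₂ = q/y₂ = 2.993/1.487 = 2.013 m/s; Fr₂ = V₂/√(g·y₂) = 0.5270.
The Bélanger relation is symmetric: y₁/y₂ = ½[√(1 + 8Fr₂²) − 1] = ½[√3.2218 − 1] = 0.3975.
y₁ = 0.3975 × 1.487 = 0.5910 m.

y₁ = 0.5910 m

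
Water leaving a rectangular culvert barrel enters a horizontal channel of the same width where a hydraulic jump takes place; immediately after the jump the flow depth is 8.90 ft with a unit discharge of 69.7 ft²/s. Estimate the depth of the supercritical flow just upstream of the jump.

V₂ = q/y₂ = 69.7/8.90 = 7.83 ft/s; Fr₂ = V₂/√(g·y₂) = 0.463.
Applying the sequent-depth relation in reverse, y₁/y₂ = ½[√(1 + 8Fr₂²) − 1] = ½[√2.712 − 1] = 0.323.
y₁ = 0.323 × 8.90 = 2.88 ft.

y₁ = 2.88 ft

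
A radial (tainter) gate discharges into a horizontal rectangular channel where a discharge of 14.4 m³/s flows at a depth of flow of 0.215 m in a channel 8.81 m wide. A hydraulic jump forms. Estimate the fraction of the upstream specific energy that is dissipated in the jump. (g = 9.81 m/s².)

q = Q/b = 14.4/8.81 = 1.63 m²/s; V₁ = q/y₁ = 7.60 m/s. Fr₁ = V₁/√(g·y₁) = 5.23.
Sequent-depth ratio: y₂/y₁ = ½[√(1 + 8Fr₁²) − 1] = ½[√220.2 − 1] = 6.92.
y₂ = 6.92 × 0.215 = 1.49 m.
E₁ = y₁ + V₁²/2g = 3.16 m. ΔE = (y₂ − y₁)³/(4y₁y₂) = 1.61 m. ΔE/E₁ = 1.61/3.16 = 0.510.

ΔE/E₁ = 0.510 (51.0%)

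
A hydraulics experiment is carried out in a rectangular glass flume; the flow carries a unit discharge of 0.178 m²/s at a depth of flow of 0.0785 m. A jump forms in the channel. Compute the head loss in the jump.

V₁ = q/y₁ = 0.178/0.0785 = 2.27 m/s. Fr₁ = V₁/√(g·y₁) = 2.27/√(9.81×0.0785) = 2.58.
By Bélanger, y₂/y₁ = ½[√(1 + 8Fr₁²) − 1] = ½[√54.41 − 1] = 3.19.
y₂ = 3.19 × 0.0785 = 0.250 m.
V₂ = q/y₂ = 0.178/0.250 = 0.711 m/s. E₁ = y₁ + V₁²/2g = 0.341 m; E₂ = y₂ + V₂²/2g = 0.276 m. ΔE = E₁ − E₂ = 0.0645 m.

ΔE = 0.0645 m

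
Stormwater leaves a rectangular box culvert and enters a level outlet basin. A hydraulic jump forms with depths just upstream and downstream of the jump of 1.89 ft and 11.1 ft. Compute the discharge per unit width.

q = 66.2 ft²/s

For a rectangular channel the momentum equation gives q² = ½·g·y₁·y₂·(y₁ + y₂) = ½×32.2×1.89×11.1×13.0 = 4388.
q = √4388 = 66.2 ft²/s.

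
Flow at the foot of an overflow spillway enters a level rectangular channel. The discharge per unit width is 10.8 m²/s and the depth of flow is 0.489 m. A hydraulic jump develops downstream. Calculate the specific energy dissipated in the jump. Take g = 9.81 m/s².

V₁ = q/y₁ = 10.8/0.489 = 22.1 m/s. Fr₁ = V₁/√(g·y₁) = 22.1/√(9.81×0.489) = 10.1.
Conjugate-depth relation: y₂/y₁ = ½[√(1 + 8Fr₁²) − 1] = ½[√814.5 − 1] = 13.8.
y₂ = 13.8 × 0.489 = 6.73 m.
Head loss: ΔE = (y₂ − y₁)³/(4y₁y₂) = (6.73 − 0.489)³/(4×0.489×6.73) = 243/13.2 = 18.5 m.

ΔE = 18.5 m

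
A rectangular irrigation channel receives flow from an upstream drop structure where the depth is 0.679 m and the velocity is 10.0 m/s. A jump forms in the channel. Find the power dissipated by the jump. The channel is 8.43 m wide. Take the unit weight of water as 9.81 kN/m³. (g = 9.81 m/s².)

P = 1222 kW

Fr₁ = V₁/√(g·y₁) = 10.0/√(9.81×0.679) = 3.87.
By Bélanger, y₂/y₁ = ½[√(1 + 8Fr₁²) − 1] = ½[√121.1 − 1] = 5.00.
y₂ = 5.00 × 0.679 = 3.40 m.
q = V₁·y₁ = 10.0 × 0.679 = 6.79 m²/s. V₂ = q/y₂ = 6.79/3.40 = 2.00 m/s. E₁ = y₁ + V₁²/2g = 5.78 m; E₂ = y₂ + V₂²/2g = 3.60 m. ΔE = E₁ − E₂ = 2.18 m.
Q = q·b = 6.79 × 8.43 = 57.2 m³/s. P = γ·Q·ΔE = 9.81 × 57.2 × 2.18 = 1222 kW.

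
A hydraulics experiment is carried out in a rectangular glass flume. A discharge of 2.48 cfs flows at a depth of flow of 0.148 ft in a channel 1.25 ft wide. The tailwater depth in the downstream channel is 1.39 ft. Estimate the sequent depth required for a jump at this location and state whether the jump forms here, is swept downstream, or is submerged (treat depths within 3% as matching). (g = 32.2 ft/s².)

q = Q/b = 2.48/1.25 = 1.98 ft²/s; V₁ = q/y₁ = 13.4 ft/s. Fr₁ = V₁/√(g·y₁) = 6.14.
From the momentum equation for a rectangular channel, y₂/y₁ = ½[√(1 + 8Fr₁²) − 1] = ½[√302.7 − 1] = 8.20.
y₂ = 8.20 × 0.148 = 1.21 ft.
Tailwater y_tw = 1.39 ft: y_tw > y₂, so the jump is submerged.

y₂ = 1.21 ft; the jump is submerged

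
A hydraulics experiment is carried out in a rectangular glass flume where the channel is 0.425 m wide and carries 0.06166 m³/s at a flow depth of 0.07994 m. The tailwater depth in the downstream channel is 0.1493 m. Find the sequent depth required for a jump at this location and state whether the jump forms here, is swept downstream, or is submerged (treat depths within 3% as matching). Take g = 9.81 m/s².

y₂ = 0.1951 m; the jump is swept downstream

q = Q/b = 0.06166/0.425 = 0.1451 m²/s; V₁ = q/y₁ = 1.815 m/s. Fr₁ = V₁/√(g·y₁) = 2.049.
From the momentum equation for a rectangular channel, y₂/y₁ = ½[√(1 + 8Fr₁²) − 1] = ½[√34.601 − 1] = 2.441.
y₂ = 2.441 × 0.07994 = 0.1951 m.
Tailwater y_tw = 0.1493 m: y_tw < y₂, so the jump is swept downstream.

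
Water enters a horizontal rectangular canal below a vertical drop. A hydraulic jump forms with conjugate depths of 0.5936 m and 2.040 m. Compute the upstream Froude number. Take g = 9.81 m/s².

For a rectangular channel the momentum equation gives q² = ½·g·y₁·y₂·(y₁ + y₂) = ½×9.81×0.5936×2.040×2.634 = 15.64.
q = √15.64 = 3.955 m²/s.
V₁ = q/y₁ = 6.663 m/s; Fr₁ = V₁/√(g·y₁) = 2.761.

Fr₁ = 2.761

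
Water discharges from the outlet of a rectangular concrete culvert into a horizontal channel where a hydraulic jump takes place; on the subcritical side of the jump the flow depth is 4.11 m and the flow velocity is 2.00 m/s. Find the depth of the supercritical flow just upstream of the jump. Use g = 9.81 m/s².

Fr₂ = V₂/√(g·y₂) = 2.00/√(9.81×4.11) = 0.315.
The Bélanger relation is symmetric: y₁/y₂ = ½[√(1 + 8Fr₂²) − 1] = ½[√1.794 − 1] = 0.170.
y₁ = 0.170 × 4.11 = 0.697 m.

y₁ = 0.697 m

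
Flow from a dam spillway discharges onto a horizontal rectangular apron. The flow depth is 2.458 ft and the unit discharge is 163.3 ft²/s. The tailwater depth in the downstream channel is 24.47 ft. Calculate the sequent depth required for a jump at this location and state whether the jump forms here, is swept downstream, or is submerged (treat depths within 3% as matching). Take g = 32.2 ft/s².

V₁ = q/y₁ = 163.3/2.458 = 66.44 ft/s. Fr₁ = V₁/√(g·y₁) = 66.44/√(32.2×2.458) = 7.468.
By Bélanger, y₂/y₁ = ½[√(1 + 8Fr₁²) − 1] = ½[√447.13 − 1] = 10.07.
y₂ = 10.07 × 2.458 = 24.76 ft.
Tailwater y_tw = 24.47 ft: y_tw ≈ y₂, so the jump forms here.

y₂ = 24.76 ft; the jump forms here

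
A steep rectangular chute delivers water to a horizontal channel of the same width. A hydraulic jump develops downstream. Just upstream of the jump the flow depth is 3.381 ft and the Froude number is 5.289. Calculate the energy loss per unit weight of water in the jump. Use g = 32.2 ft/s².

Fr₁ = 5.289 (given).
Conjugate-depth relation: y₂/y₁ = ½[√(1 + 8Fr₁²) − 1] = ½[√224.79 − 1] = 6.996.
y₂ = 6.996 × 3.381 = 23.66 ft.
V₁ = Fr₁·√(g·y₁) = 5.289×√(32.2×3.381) = 55.19 ft/s; q = V₁·y₁ = 186.6 ft²/s. V₂ = q/y₂ = 186.6/23.66 = 7.888 ft/s. E₁ = y₁ + V₁²/2g = 50.67 ft; E₂ = y₂ + V₂²/2g = 24.62 ft. ΔE = E₁ − E₂ = 26.05 ft.

ΔE = 26.05 ft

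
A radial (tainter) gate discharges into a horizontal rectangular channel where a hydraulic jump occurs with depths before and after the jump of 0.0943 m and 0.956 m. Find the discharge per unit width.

For a rectangular channel the momentum equation gives q² = ½·g·y₁·y₂·(y₁ + y₂) = ½×9.81×0.0943×0.956×1.05 = 0.464.
q = √0.464 = 0.681 m²/s.

q = 0.681 m²/s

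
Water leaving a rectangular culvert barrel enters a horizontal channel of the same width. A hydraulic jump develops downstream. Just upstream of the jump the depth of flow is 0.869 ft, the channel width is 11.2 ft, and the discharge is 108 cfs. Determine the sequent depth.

y₂ = 2.18 ft

q = Q/b = 108/11.2 = 9.64 ft²/s; V₁ = q/y₁ = 11.1 ft/s. Fr₁ = V₁/√(g·y₁) = 2.10.
Conjugate-depth relation: y₂/y₁ = ½[√(1 + 8Fr₁²) − 1] = ½[√36.20 − 1] = 2.51.
y₂ = 2.51 × 0.869 = 2.18 ft.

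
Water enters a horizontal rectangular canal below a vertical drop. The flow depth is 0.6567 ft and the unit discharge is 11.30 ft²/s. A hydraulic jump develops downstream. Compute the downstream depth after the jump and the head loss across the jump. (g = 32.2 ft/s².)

y₂ = 3.162 ft; ΔE = 1.894 ft

V₁ = q/y₁ = 11.30/0.6567 = 17.21 ft/s. Fr₁ = V₁/√(g·y₁) = 17.21/√(32.2×0.6567) = 3.742.
From the momentum equation for a rectangular channel, y₂/y₁ = ½[√(1 + 8Fr₁²) − 1] = ½[√113.02 − 1] = 4.816.
y₂ = 4.816 × 0.6567 = 3.162 ft.
V₂ = q/y₂ = 11.30/3.162 = 3.573 ft/s. E₁ = y₁ + V₁²/2g = 5.254 ft; E₂ = y₂ + V₂²/2g = 3.361 ft. ΔE = E₁ − E₂ = 1.894 ft.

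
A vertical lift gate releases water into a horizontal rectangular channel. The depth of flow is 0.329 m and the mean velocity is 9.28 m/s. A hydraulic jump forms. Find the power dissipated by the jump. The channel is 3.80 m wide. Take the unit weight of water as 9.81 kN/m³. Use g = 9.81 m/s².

P = 271 kW

Fr₁ = V₁/√(g·y₁) = 9.28/√(9.81×0.329) = 5.17.
Conjugate-depth relation: y₂/y₁ = ½[√(1 + 8Fr₁²) − 1] = ½[√214.5 − 1] = 6.82.
y₂ = 6.82 × 0.329 = 2.24 m.
q = V₁·y₁ = 9.28 × 0.329 = 3.05 m²/s. V₂ = q/y₂ = 3.05/2.24 = 1.36 m/s. E₁ = y₁ + V₁²/2g = 4.72 m; E₂ = y₂ + V₂²/2g = 2.34 m. ΔE = E₁ − E₂ = 2.38 m.
Q = q·b = 3.05 × 3.80 = 11.6 m³/s. P = γ·Q·ΔE = 9.81 × 11.6 × 2.38 = 271 kW.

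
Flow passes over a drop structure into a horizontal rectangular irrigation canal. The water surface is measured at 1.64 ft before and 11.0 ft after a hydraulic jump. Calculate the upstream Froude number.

For a rectangular channel the momentum equation gives q² = ½·g·y₁·y₂·(y₁ + y₂) = ½×32.2×1.64×11.0×12.6 = 3671.
q = √3671 = 60.6 ft²/s.
V₁ = q/y₁ = 36.9 ft/s; Fr₁ = V₁/√(g·y₁) = 5.08.

Fr₁ = 5.08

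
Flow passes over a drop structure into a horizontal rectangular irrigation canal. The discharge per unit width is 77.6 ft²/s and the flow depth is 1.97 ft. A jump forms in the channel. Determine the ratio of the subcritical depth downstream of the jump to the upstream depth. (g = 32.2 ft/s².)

y₂/y₁ = 6.51

V₁ = q/y₁ = 77.6/1.97 = 39.4 ft/s. Fr₁ = V₁/√(g·y₁) = 39.4/√(32.2×1.97) = 4.95.
Bélanger equation: y₂/y₁ = ½[√(1 + 8Fr₁²) − 1] = ½[√196.7 − 1] = 6.51.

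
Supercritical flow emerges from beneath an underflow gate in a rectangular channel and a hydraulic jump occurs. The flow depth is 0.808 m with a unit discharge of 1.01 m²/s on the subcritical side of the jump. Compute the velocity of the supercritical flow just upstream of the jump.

V₁ = 4.13 m/s

V₂ = q/y₂ = 1.01/0.808 = 1.25 m/s; Fr₂ = V₂/√(g·y₂) = 0.444.
The Bélanger relation is symmetric: y₁/y₂ = ½[√(1 + 8Fr₂²) − 1] = ½[√2.577 − 1] = 0.303.
y₁ = 0.303 × 0.808 = 0.245 m.
V₁ = q/y₁ = 1.01/0.245 = 4.13 m/s.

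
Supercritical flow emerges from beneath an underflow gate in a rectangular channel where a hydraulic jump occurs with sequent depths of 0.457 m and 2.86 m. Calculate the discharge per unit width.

For a rectangular channel the momentum equation gives q² = ½·g·y₁·y₂·(y₁ + y₂) = ½×9.81×0.457×2.86×3.32 = 21.3.
q = √21.3 = 4.61 m²/s.

q = 4.61 m²/s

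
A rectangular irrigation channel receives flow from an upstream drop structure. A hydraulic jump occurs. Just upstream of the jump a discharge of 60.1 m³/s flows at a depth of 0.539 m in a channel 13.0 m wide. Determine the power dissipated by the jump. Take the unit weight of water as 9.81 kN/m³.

q = Q/b = 60.1/13.0 = 4.62 m²/s; V₁ = q/y₁ = 8.58 m/s. Fr₁ = V₁/√(g·y₁) = 3.73.
By Bélanger, y₂/y₁ = ½[√(1 + 8Fr₁²) − 1] = ½[√112.3 − 1] = 4.80.
y₂ = 4.80 × 0.539 = 2.59 m.
V₂ = q/y₂ = 4.62/2.59 = 1.79 m/s. E₁ = y₁ + V₁²/2g = 4.29 m; E₂ = y₂ + V₂²/2g = 2.75 m. ΔE = E₁ − E₂ = 1.54 m.
P = γ·Q·ΔE = 9.81 × 60.1 × 1.54 = 908 kW.

P = 908 kW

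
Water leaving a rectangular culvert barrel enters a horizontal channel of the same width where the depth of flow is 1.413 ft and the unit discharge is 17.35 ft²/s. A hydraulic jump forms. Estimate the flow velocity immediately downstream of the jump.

V₁ = q/y₁ = 17.35/1.413 = 12.28 ft/s. Fr₁ = V₁/√(g·y₁) = 12.28/√(32.2×1.413) = 1.820.
By Bélanger, y₂/y₁ = ½[√(1 + 8Fr₁²) − 1] = ½[√27.510 − 1] = 2.122.
y₂ = 2.122 × 1.413 = 2.999 ft.
V₂ = q/y₂ = 17.35/2.999 = 5.785 ft/s.

V₂ = 5.785 ft/s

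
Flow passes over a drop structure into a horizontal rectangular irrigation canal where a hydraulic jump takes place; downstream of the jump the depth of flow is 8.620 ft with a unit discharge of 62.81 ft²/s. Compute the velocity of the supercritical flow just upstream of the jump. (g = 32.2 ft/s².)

V₂ = q/y₂ = 62.81/8.620 = 7.287 ft/s; Fr₂ = V₂/√(g·y₂) = 0.4374.
The Bélanger relation is symmetric: y₁/y₂ = ½[√(1 + 8Fr₂²) − 1] = ½[√2.5303 − 1] = 0.2953.
y₁ = 0.2953 × 8.620 = 2.546 ft.
V₁ = q/y₁ = 62.81/2.546 = 24.67 ft/s.

V₁ = 24.67 ft/s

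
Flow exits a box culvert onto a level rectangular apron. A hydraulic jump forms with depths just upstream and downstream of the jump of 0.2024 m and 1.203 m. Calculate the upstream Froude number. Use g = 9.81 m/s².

Fr₁ = 4.543

For a rectangular channel the momentum equation gives q² = ½·g·y₁·y₂·(y₁ + y₂) = ½×9.81×0.2024×1.203×1.405 = 1.678.
q = √1.678 = 1.296 m²/s.
V₁ = q/y₁ = 6.401 m/s; Fr₁ = V₁/√(g·y₁) = 4.543.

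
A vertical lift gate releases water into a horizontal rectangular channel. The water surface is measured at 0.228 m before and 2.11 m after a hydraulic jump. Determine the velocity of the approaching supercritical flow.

V₁ = 10.3 m/s

For a rectangular channel the momentum equation gives q² = ½·g·y₁·y₂·(y₁ + y₂) = ½×9.81×0.228×2.11×2.34 = 5.52.
q = √5.52 = 2.35 m²/s.
V₁ = q/y₁ = 2.35/0.228 = 10.3 m/s.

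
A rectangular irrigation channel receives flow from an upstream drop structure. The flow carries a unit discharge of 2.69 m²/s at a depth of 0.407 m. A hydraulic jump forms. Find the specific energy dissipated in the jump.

V₁ = q/y₁ = 2.69/0.407 = 6.61 m/s. Fr₁ = V₁/√(g·y₁) = 6.61/√(9.81×0.407) = 3.31.
Bélanger equation: y₂/y₁ = ½[√(1 + 8Fr₁²) − 1] = ½[√88.53 − 1] = 4.20.
y₂ = 4.20 × 0.407 = 1.71 m.
Head loss: ΔE = (y₂ − y₁)³/(4y₁y₂) = (1.71 − 0.407)³/(4×0.407×1.71) = 2.22/2.79 = 0.796 m.

ΔE = 0.796 m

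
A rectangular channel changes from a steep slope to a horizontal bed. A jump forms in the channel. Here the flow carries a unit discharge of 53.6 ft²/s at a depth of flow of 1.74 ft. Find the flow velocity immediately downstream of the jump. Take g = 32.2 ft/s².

V₂ = 5.77 ft/s

V₁ = q/y₁ = 53.6/1.74 = 30.8 ft/s. Fr₁ = V₁/√(g·y₁) = 30.8/√(32.2×1.74) = 4.12.
Conjugate-depth relation: y₂/y₁ = ½[√(1 + 8Fr₁²) − 1] = ½[√136.5 − 1] = 5.34.
y₂ = 5.34 × 1.74 = 9.29 ft.
V₂ = q/y₂ = 53.6/9.29 = 5.77 ft/s.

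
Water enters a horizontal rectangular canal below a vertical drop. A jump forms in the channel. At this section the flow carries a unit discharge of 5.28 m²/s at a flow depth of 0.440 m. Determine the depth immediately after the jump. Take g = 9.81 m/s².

y₂ = 3.38 m

V₁ = q/y₁ = 5.28/0.440 = 12.0 m/s. Fr₁ = V₁/√(g·y₁) = 12.0/√(9.81×0.440) = 5.78.
From the momentum equation for a rectangular channel, y₂/y₁ = ½[√(1 + 8Fr₁²) − 1] = ½[√267.9 − 1] = 7.68.
y₂ = 7.68 × 0.440 = 3.38 m.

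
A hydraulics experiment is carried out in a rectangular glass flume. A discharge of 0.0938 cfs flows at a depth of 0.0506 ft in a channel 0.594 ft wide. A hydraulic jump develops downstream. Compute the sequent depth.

y₂ = 0.151 ft

q = Q/b = 0.0938/0.594 = 0.158 ft²/s; V₁ = q/y₁ = 3.12 ft/s. Fr₁ = V₁/√(g·y₁) = 2.44.
Conjugate-depth relation: y₂/y₁ = ½[√(1 + 8Fr₁²) − 1] = ½[√48.82 − 1] = 2.99.
y₂ = 2.99 × 0.0506 = 0.151 ft.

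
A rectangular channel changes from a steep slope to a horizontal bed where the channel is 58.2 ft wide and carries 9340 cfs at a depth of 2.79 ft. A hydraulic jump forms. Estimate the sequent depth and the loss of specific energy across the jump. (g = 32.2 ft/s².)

q = Q/b = 9340/58.2 = 160 ft²/s; V₁ = q/y₁ = 57.5 ft/s. Fr₁ = V₁/√(g·y₁) = 6.07.
From the momentum equation for a rectangular channel, y₂/y₁ = ½[√(1 + 8Fr₁²) − 1] = ½[√295.6 − 1] = 8.10.
y₂ = 8.10 × 2.79 = 22.6 ft.
V₂ = q/y₂ = 160/22.6 = 7.10 ft/s. E₁ = y₁ + V₁²/2g = 54.2 ft; E₂ = y₂ + V₂²/2g = 23.4 ft. ΔE = E₁ − E₂ = 30.8 ft.

y₂ = 22.6 ft; ΔE = 30.8 ft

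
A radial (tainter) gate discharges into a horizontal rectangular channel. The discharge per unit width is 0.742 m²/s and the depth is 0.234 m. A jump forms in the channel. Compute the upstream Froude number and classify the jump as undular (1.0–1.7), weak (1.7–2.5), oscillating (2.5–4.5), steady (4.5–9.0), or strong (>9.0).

Fr₁ = 2.09; weak jump

V₁ = q/y₁ = 0.742/0.234 = 3.17 m/s. Fr₁ = V₁/√(g·y₁) = 3.17/√(9.81×0.234) = 2.09.
Fr₁ = 2.09 lies in the weak range.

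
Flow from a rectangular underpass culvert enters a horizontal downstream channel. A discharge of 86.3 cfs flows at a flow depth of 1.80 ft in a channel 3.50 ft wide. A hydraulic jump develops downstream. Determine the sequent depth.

q = Q/b = 86.3/3.50 = 24.7 ft²/s; V₁ = q/y₁ = 13.7 ft/s. Fr₁ = V₁/√(g·y₁) = 1.80.
Bélanger equation: y₂/y₁ = ½[√(1 + 8Fr₁²) − 1] = ½[√26.90 − 1] = 2.09.
y₂ = 2.09 × 1.80 = 3.77 ft.

y₂ = 3.77 ft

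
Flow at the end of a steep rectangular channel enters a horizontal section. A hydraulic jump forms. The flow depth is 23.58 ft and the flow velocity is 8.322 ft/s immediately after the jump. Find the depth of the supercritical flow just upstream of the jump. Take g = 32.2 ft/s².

y₁ = 3.716 ft

Fr₂ = V₂/√(g·y₂) = 8.322/√(32.2×23.58) = 0.3020.
Since the conjugate-depth ratio holds either way, y₁/y₂ = ½[√(1 + 8Fr₂²) − 1] = ½[√1.7297 − 1] = 0.1576.
y₁ = 0.1576 × 23.58 = 3.716 ft.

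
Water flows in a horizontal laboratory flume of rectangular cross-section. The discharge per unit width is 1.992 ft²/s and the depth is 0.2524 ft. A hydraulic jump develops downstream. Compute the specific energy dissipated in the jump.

ΔE = 0.2682 ft

V₁ = q/y₁ = 1.992/0.2524 = 7.892 ft/s. Fr₁ = V₁/√(g·y₁) = 7.892/√(32.2×0.2524) = 2.768.
Sequent-depth ratio: y₂/y₁ = ½[√(1 + 8Fr₁²) − 1] = ½[√62.312 − 1] = 3.447.
y₂ = 3.447 × 0.2524 = 0.8700 ft.
Head loss: ΔE = (y₂ − y₁)³/(4y₁y₂) = (0.8700 − 0.2524)³/(4×0.2524×0.8700) = 0.2356/0.8783 = 0.2682 ft.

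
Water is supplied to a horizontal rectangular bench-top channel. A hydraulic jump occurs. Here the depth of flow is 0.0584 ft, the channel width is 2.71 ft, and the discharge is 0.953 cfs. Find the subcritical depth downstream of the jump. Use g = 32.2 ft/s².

y₂ = 0.335 ft

q = Q/b = 0.953/2.71 = 0.352 ft²/s; V₁ = q/y₁ = 6.02 ft/s. Fr₁ = V₁/√(g·y₁) = 4.39.
By Bélanger, y₂/y₁ = ½[√(1 + 8Fr₁²) − 1] = ½[√155.3 − 1] = 5.73.
y₂ = 5.73 × 0.0584 = 0.335 ft.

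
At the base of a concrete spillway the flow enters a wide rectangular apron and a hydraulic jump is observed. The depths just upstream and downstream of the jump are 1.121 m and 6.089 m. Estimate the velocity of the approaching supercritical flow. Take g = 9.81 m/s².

V₁ = 13.86 m/s

For a rectangular channel the momentum equation gives q² = ½·g·y₁·y₂·(y₁ + y₂) = ½×9.81×1.121×6.089×7.210 = 241.4.
q = √241.4 = 15.54 m²/s.
V₁ = q/y₁ = 15.54/1.121 = 13.86 m/s.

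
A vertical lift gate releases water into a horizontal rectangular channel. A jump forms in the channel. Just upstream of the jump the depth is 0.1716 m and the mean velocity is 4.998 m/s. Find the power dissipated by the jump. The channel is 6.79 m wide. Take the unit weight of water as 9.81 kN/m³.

P = 30.87 kW

Fr₁ = V₁/√(g·y₁) = 4.998/√(9.81×0.1716) = 3.852.
Sequent-depth ratio: y₂/y₁ = ½[√(1 + 8Fr₁²) − 1] = ½[√119.71 − 1] = 4.971.
y₂ = 4.971 × 0.1716 = 0.8530 m.
Head loss: ΔE = (y₂ − y₁)³/(4y₁y₂) = (0.8530 − 0.1716)³/(4×0.1716×0.8530) = 0.3163/0.5855 = 0.5403 m.
q = V₁·y₁ = 4.998 × 0.1716 = 0.8577 m²/s. Q = q·b = 0.8577 × 6.79 = 5.823 m³/s. P = γ·Q·ΔE = 9.81 × 5.823 × 0.5403 = 30.87 kW.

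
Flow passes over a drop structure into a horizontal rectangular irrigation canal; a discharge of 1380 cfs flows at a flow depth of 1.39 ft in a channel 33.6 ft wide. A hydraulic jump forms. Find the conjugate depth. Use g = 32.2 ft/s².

y₂ = 8.01 ft

q = Q/b = 1380/33.6 = 41.1 ft²/s; V₁ = q/y₁ = 29.5 ft/s. Fr₁ = V₁/√(g·y₁) = 4.42.
Bélanger equation: y₂/y₁ = ½[√(1 + 8Fr₁²) − 1] = ½[√157.1 − 1] = 5.77.
y₂ = 5.77 × 1.39 = 8.01 ft.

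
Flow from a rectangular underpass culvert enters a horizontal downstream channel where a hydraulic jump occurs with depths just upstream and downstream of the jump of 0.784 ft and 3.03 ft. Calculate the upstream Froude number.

Fr₁ = 3.07

For a rectangular channel the momentum equation gives q² = ½·g·y₁·y₂·(y₁ + y₂) = ½×32.2×0.784×3.03×3.81 = 146.
q = √146 = 12.1 ft²/s.
V₁ = q/y₁ = 15.4 ft/s; Fr₁ = V₁/√(g·y₁) = 3.07.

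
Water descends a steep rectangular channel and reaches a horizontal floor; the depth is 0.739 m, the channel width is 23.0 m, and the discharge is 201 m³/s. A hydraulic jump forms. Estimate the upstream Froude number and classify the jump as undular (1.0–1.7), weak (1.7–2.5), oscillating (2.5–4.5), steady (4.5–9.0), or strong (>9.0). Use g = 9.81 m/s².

Fr₁ = 4.39; oscillating jump

q = Q/b = 201/23.0 = 8.74 m²/s; V₁ = q/y₁ = 11.8 m/s. Fr₁ = V₁/√(g·y₁) = 4.39.
Fr₁ = 4.39 lies in the oscillating range.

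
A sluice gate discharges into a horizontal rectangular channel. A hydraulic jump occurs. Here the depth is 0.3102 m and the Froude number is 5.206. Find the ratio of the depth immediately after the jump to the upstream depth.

Fr₁ = 5.206 (given).
By Bélanger, y₂/y₁ = ½[√(1 + 8Fr₁²) − 1] = ½[√217.82 − 1] = 6.879.

y₂/y₁ = 6.879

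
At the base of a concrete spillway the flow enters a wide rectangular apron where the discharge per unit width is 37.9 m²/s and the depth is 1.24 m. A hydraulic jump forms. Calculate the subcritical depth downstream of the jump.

V₁ = q/y₁ = 37.9/1.24 = 30.6 m/s. Fr₁ = V₁/√(g·y₁) = 30.6/√(9.81×1.24) = 8.76.
Bélanger equation: y₂/y₁ = ½[√(1 + 8Fr₁²) − 1] = ½[√615.4 − 1] = 11.9.
y₂ = 11.9 × 1.24 = 14.8 m.

y₂ = 14.8 m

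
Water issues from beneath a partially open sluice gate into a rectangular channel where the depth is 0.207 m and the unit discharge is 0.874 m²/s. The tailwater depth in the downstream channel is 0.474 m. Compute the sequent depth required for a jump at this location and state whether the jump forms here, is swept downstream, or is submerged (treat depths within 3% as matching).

V₁ = q/y₁ = 0.874/0.207 = 4.22 m/s. Fr₁ = V₁/√(g·y₁) = 4.22/√(9.81×0.207) = 2.96.
From the momentum equation for a rectangular channel, y₂/y₁ = ½[√(1 + 8Fr₁²) − 1] = ½[√71.23 − 1] = 3.72.
y₂ = 3.72 × 0.207 = 0.770 m.
Tailwater y_tw = 0.474 m: y_tw < y₂, so the jump is swept downstream.

y₂ = 0.770 m; the jump is swept downstream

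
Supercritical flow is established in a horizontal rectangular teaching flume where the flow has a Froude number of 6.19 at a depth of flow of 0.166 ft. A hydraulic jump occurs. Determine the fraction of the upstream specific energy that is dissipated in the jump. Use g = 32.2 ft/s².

Fr₁ = 6.19 (given).
Conjugate-depth relation: y₂/y₁ = ½[√(1 + 8Fr₁²) − 1] = ½[√307.5 − 1] = 8.27.
y₂ = 8.27 × 0.166 = 1.37 ft.
E₁ = y₁(1 + Fr₁²/2) = 0.166×(1 + 6.19²/2) = 3.35 ft. ΔE = (y₂ − y₁)³/(4y₁y₂) = 1.93 ft. ΔE/E₁ = 1.93/3.35 = 0.576.

ΔE/E₁ = 0.576 (57.6%)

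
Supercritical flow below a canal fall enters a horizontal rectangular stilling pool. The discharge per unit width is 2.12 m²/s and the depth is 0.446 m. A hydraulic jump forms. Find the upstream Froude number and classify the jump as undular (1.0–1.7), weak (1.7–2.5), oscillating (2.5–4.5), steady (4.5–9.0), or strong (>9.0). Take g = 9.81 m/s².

Fr₁ = 2.27; weak jump

V₁ = q/y₁ = 2.12/0.446 = 4.75 m/s. Fr₁ = V₁/√(g·y₁) = 4.75/√(9.81×0.446) = 2.27.
Fr₁ = 2.27 lies in the weak range.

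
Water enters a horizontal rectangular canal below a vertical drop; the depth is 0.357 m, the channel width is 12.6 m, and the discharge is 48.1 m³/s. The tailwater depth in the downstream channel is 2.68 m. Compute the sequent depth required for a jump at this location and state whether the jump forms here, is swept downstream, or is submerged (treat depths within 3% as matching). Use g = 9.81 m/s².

y₂ = 2.71 m; the jump forms here

q = Q/b = 48.1/12.6 = 3.82 m²/s; V₁ = q/y₁ = 10.7 m/s. Fr₁ = V₁/√(g·y₁) = 5.71.
From the momentum equation for a rectangular channel, y₂/y₁ = ½[√(1 + 8Fr₁²) − 1] = ½[√262.2 − 1] = 7.60.
y₂ = 7.60 × 0.357 = 2.71 m.
Tailwater y_tw = 2.68 m: y_tw ≈ y₂, so the jump forms here.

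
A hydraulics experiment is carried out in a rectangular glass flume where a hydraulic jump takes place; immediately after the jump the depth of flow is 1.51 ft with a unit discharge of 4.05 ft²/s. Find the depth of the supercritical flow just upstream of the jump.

y₁ = 0.361 ft

V₂ = q/y₂ = 4.05/1.51 = 2.68 ft/s; Fr₂ = V₂/√(g·y₂) = 0.385.
Applying the sequent-depth relation in reverse, y₁/y₂ = ½[√(1 + 8Fr₂²) − 1] = ½[√2.184 − 1] = 0.239.
y₁ = 0.239 × 1.51 = 0.361 ft.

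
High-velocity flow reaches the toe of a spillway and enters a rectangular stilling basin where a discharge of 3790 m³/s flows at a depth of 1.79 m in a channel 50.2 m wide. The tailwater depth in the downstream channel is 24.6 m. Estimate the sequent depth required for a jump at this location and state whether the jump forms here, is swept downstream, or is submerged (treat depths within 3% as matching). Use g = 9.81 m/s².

q = Q/b = 3790/50.2 = 75.5 m²/s; V₁ = q/y₁ = 42.2 m/s. Fr₁ = V₁/√(g·y₁) = 10.1.
From the momentum equation for a rectangular channel, y₂/y₁ = ½[√(1 + 8Fr₁²) − 1] = ½[√811.5 − 1] = 13.7.
y₂ = 13.7 × 1.79 = 24.6 m.
Tailwater y_tw = 24.6 m: y_tw ≈ y₂, so the jump forms here.

y₂ = 24.6 m; the jump forms here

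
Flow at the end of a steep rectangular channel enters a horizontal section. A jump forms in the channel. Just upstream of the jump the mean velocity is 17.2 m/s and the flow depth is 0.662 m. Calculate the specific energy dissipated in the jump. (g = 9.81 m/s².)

Fr₁ = V₁/√(g·y₁) = 17.2/√(9.81×0.662) = 6.75.
From the momentum equation for a rectangular channel, y₂/y₁ = ½[√(1 + 8Fr₁²) − 1] = ½[√365.4 − 1] = 9.06.
y₂ = 9.06 × 0.662 = 6.00 m.
q = V₁·y₁ = 17.2 × 0.662 = 11.4 m²/s. V₂ = q/y₂ = 11.4/6.00 = 1.90 m/s. E₁ = y₁ + V₁²/2g = 15.7 m; E₂ = y₂ + V₂²/2g = 6.18 m. ΔE = E₁ − E₂ = 9.56 m.

ΔE = 9.56 m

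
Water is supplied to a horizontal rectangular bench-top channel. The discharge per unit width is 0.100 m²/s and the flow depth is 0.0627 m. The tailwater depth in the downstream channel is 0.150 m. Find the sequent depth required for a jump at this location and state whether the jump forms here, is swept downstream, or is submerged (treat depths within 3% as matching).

V₁ = q/y₁ = 0.100/0.0627 = 1.59 m/s. Fr₁ = V₁/√(g·y₁) = 1.59/√(9.81×0.0627) = 2.03.
Conjugate-depth relation: y₂/y₁ = ½[√(1 + 8Fr₁²) − 1] = ½[√34.08 − 1] = 2.42.
y₂ = 2.42 × 0.0627 = 0.152 m.
Tailwater y_tw = 0.150 m: y_tw ≈ y₂, so the jump forms here.

y₂ = 0.152 m; the jump forms here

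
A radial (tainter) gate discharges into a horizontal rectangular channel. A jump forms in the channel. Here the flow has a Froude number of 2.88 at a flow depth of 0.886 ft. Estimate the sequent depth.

y₂ = 3.19 ft

Fr₁ = 2.88 (given).
Conjugate-depth relation: y₂/y₁ = ½[√(1 + 8Fr₁²) − 1] = ½[√67.36 − 1] = 3.60.
y₂ = 3.60 × 0.886 = 3.19 ft.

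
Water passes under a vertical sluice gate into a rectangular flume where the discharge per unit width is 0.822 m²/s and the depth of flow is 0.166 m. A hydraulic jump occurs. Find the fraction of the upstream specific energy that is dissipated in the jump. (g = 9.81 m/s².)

V₁ = q/y₁ = 0.822/0.166 = 4.95 m/s. Fr₁ = V₁/√(g·y₁) = 4.95/√(9.81×0.166) = 3.88.
Sequent-depth ratio: y₂/y₁ = ½[√(1 + 8Fr₁²) − 1] = ½[√121.5 − 1] = 5.01.
y₂ = 5.01 × 0.166 = 0.832 m.
E₁ = y₁ + V₁²/2g = 1.42 m. ΔE = (y₂ − y₁)³/(4y₁y₂) = 0.534 m. ΔE/E₁ = 0.534/1.42 = 0.377.

ΔE/E₁ = 0.377 (37.7%)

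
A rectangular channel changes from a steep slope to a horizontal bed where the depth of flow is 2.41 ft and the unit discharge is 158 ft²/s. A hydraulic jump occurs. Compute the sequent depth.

V₁ = q/y₁ = 158/2.41 = 65.6 ft/s. Fr₁ = V₁/√(g·y₁) = 65.6/√(32.2×2.41) = 7.44.
Conjugate-depth relation: y₂/y₁ = ½[√(1 + 8Fr₁²) − 1] = ½[√444.1 − 1] = 10.0.
y₂ = 10.0 × 2.41 = 24.2 ft.

y₂ = 24.2 ft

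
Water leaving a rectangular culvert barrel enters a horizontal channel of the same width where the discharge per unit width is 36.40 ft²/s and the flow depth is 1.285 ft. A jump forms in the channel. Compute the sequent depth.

y₂ = 7.386 ft

V₁ = q/y₁ = 36.40/1.285 = 28.33 ft/s. Fr₁ = V₁/√(g·y₁) = 28.33/√(32.2×1.285) = 4.404.
Bélanger equation: y₂/y₁ = ½[√(1 + 8Fr₁²) − 1] = ½[√156.14 − 1] = 5.748.
y₂ = 5.748 × 1.285 = 7.386 ft.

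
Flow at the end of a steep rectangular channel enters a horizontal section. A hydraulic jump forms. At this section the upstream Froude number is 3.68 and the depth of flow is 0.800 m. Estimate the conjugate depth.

Fr₁ = 3.68 (given).
Sequent-depth ratio: y₂/y₁ = ½[√(1 + 8Fr₁²) − 1] = ½[√109.3 − 1] = 4.73.
y₂ = 4.73 × 0.800 = 3.78 m.

y₂ = 3.78 m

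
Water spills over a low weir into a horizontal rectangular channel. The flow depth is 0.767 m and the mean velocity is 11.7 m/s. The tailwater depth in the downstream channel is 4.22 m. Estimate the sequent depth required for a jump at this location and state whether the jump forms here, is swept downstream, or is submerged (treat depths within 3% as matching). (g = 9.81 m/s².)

Fr₁ = V₁/√(g·y₁) = 11.7/√(9.81×0.767) = 4.27.
By Bélanger, y₂/y₁ = ½[√(1 + 8Fr₁²) − 1] = ½[√146.5 − 1] = 5.55.
y₂ = 5.55 × 0.767 = 4.26 m.
Tailwater y_tw = 4.22 m: y_tw ≈ y₂, so the jump forms here.

y₂ = 4.26 m; the jump forms here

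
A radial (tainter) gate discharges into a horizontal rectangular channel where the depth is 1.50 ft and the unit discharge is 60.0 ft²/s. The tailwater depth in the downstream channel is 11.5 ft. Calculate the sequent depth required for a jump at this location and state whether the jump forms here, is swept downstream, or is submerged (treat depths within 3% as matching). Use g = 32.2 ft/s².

V₁ = q/y₁ = 60.0/1.50 = 40.0 ft/s. Fr₁ = V₁/√(g·y₁) = 40.0/√(32.2×1.50) = 5.76.
From the momentum equation for a rectangular channel, y₂/y₁ = ½[√(1 + 8Fr₁²) − 1] = ½[√266.0 − 1] = 7.65.
y₂ = 7.65 × 1.50 = 11.5 ft.
Tailwater y_tw = 11.5 ft: y_tw ≈ y₂, so the jump forms here.

y₂ = 11.5 ft; the jump forms here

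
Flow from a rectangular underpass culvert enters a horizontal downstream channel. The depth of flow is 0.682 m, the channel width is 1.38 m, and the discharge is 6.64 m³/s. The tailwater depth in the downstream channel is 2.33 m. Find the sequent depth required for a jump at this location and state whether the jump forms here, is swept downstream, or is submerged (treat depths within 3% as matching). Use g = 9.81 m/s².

y₂ = 2.31 m; the jump forms here

q = Q/b = 6.64/1.38 = 4.81 m²/s; V₁ = q/y₁ = 7.06 m/s. Fr₁ = V₁/√(g·y₁) = 2.73.
Conjugate-depth relation: y₂/y₁ = ½[√(1 + 8Fr₁²) − 1] = ½[√60.52 − 1] = 3.39.
y₂ = 3.39 × 0.682 = 2.31 m.
Tailwater y_tw = 2.33 m: y_tw ≈ y₂, so the jump forms here.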